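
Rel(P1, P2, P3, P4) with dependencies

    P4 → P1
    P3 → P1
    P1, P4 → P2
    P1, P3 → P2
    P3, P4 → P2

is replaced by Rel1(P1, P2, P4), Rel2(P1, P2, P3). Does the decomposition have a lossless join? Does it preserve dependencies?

lossy but dependency-preserving

Lossless test: (P1, P2)⁺ = {P1, P2}, which is a superkey of neither fragment — lossy.
Dependency preservation: P3, P4 → P2 is not contained in any single fragment, but the restricted closure of its left-hand side across the fragments still reaches the right-hand side; the remaining FDs each lie inside some fragment. All dependencies are preserved.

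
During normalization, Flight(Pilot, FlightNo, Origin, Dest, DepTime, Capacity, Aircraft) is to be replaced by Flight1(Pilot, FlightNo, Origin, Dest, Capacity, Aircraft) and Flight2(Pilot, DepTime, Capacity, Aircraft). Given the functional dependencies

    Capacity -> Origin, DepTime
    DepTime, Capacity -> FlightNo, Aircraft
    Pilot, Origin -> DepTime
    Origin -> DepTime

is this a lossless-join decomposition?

Yes

Common attributes: Flight1 ∩ Flight2 = {Pilot, Capacity, Aircraft}.
Closure of {Pilot, Capacity, Aircraft}: Capacity → Origin, DepTime applies, adding Origin, DepTime; DepTime, Capacity → FlightNo, Aircraft applies, adding FlightNo. So (Pilot, Capacity, Aircraft)⁺ = {Pilot, FlightNo, Origin, DepTime, Capacity, Aircraft}.
This closure contains every attribute of Flight2, so Flight1 ∩ Flight2 → Flight2. The join is lossless.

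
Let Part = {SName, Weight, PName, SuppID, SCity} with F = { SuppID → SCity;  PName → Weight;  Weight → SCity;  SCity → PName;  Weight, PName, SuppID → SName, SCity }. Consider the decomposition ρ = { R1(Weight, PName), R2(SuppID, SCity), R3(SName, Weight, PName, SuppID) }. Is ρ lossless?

Chase test. Columns are SName, Weight, PName, SuppID, SCity; row i has aⱼ where attribute j ∈ Ri, else bᵢⱼ.
Initial tableau (one row per fragment):
  row 1: b11 a2 a3 b14 b15
  row 2: b21 b22 b23 a4 a5
  row 3: a1 a2 a3 a4 b35
Rows 2 and 3 agree on SuppID; apply SuppID→SCity and equate their SCity entries.
Rows 1 and 3 agree on Weight; apply Weight→SCity and equate their SCity entries.
Rows 1 and 2 agree on SCity; apply SCity→PName and equate their PName entries.
Rows 1 and 2 agree on PName; apply PName→Weight and equate their Weight entries.
Rows 2 and 3 agree on Weight, PName, SuppID; apply Weight, PName, SuppID→SName, SCity and equate their SName, SCity entries.
Row 2 is now all distinguished symbols — the join is lossless.

Yes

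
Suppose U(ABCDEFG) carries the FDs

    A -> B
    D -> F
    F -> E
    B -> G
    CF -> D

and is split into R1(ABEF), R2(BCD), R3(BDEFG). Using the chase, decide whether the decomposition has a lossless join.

No

Chase test. Columns are ABCDEFG; row i has aⱼ where attribute j ∈ Ri, else bᵢⱼ.
Initial tableau (one row per fragment):
  row 1: a1 a2 b13 b14 a5 a6 b17
  row 2: b21 a2 a3 a4 b25 b26 b27
  row 3: b31 a2 b33 a4 a5 a6 a7
Rows 2 and 3 agree on D; apply D→F and equate their F entries.
Rows 1 and 2 agree on F; apply F→E and equate their E entries.
Rows 1 and 2 agree on B; apply B→G and equate their G entries.
Rows 1 and 3 agree on B; apply B→G and equate their G entries.
No row becomes fully distinguished — the join is lossy.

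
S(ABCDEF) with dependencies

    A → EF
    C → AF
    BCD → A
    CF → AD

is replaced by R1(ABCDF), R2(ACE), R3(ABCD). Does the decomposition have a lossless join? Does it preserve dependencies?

Lossless test (chase): Rows 1 and 2 agree on A; apply A→EF and equate their EF entries. Rows 1 and 3 agree on A; apply A→EF and equate their EF entries. Rows 1 and 2 agree on CF; apply CF→AD and equate their AD entries. Row 1 is now all distinguished symbols — the join is lossless.
Dependency preservation: A → EF is not contained in any single fragment, but the restricted closure of its left-hand side across the fragments still reaches the right-hand side; the remaining FDs each lie inside some fragment. All dependencies are preserved.

lossless and dependency-preserving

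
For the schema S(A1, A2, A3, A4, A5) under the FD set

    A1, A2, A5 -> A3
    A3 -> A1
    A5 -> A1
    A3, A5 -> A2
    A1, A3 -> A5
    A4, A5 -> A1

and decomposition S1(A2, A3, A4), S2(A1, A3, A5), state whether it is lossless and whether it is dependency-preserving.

lossless but not dependency-preserving

Lossless test: (A3)⁺ = {A1, A2, A3, A5}, which contains all of one fragment — lossless.
Dependency preservation: the restricted closure of {A1, A2, A5} across the fragments never reaches {A3}, so A1, A2, A5 → A3 cannot be enforced without a join — not preserved.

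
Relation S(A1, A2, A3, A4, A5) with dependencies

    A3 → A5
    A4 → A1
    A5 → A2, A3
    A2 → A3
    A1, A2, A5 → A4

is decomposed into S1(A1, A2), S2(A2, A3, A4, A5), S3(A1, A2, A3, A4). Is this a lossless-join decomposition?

Yes

Chase test. Columns are A1, A2, A3, A4, A5; row i has aⱼ where attribute j ∈ Si, else bᵢⱼ.
Initial tableau (one row per fragment):
  row 1: a1 a2 b13 b14 b15
  row 2: b21 a2 a3 a4 a5
  row 3: a1 a2 a3 a4 b35
Rows 2 and 3 agree on A3; apply A3→A5 and equate their A5 entries.
Rows 2 and 3 agree on A4; apply A4→A1 and equate their A1 entries.
Rows 1 and 2 agree on A2; apply A2→A3 and equate their A3 entries.
Rows 1 and 2 agree on A3; apply A3→A5 and equate their A5 entries.
Rows 1 and 2 agree on A1, A2, A5; apply A1, A2, A5→A4 and equate their A4 entries.
Row 1 is now all distinguished symbols — the join is lossless.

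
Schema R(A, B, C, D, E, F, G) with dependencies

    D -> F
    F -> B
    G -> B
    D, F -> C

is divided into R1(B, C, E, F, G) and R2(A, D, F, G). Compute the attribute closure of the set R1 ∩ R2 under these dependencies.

B, F, G

R1 ∩ R2 = {F, G}.
F → B applies, adding B
Closure: {B, F, G}.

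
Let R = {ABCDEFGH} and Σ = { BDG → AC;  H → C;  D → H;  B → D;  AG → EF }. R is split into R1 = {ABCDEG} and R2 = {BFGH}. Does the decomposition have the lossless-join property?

Common attributes: R1 ∩ R2 = {BG}.
Closure of {BG}: B → D applies, adding D; BDG → AC applies, adding AC; D → H applies, adding H; AG → EF applies, adding EF. So (BG)⁺ = {ABCDEFGH}.
This closure contains every attribute of R1, so R1 ∩ R2 → R1. The join is lossless.

Yes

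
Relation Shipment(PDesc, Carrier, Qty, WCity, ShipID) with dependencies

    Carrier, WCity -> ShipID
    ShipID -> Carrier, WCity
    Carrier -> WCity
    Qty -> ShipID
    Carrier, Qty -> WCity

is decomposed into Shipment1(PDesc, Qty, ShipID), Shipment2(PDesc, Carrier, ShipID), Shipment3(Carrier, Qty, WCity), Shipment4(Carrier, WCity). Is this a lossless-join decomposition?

Chase test. Columns are PDesc, Carrier, Qty, WCity, ShipID; row i has aⱼ where attribute j ∈ Shipmenti, else bᵢⱼ.
Initial tableau (one row per fragment):
  row 1: a1 b12 a3 b14 a5
  row 2: a1 a2 b23 b24 a5
  row 3: b31 a2 a3 a4 b35
  row 4: b41 a2 b43 a4 b45
Rows 3 and 4 agree on Carrier, WCity; apply Carrier, WCity→ShipID and equate their ShipID entries.
Rows 1 and 2 agree on ShipID; apply ShipID→Carrier, WCity and equate their Carrier, WCity entries.
Rows 1 and 3 agree on Carrier; apply Carrier→WCity and equate their WCity entries.
Rows 1 and 3 agree on Qty; apply Qty→ShipID and equate their ShipID entries.
Row 1 is now all distinguished symbols — the join is lossless.

Yes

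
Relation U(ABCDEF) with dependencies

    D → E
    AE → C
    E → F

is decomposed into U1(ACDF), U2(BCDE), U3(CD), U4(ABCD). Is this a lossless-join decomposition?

Chase test. Columns are ABCDEF; row i has aⱼ where attribute j ∈ Ui, else bᵢⱼ.
Initial tableau (one row per fragment):
  row 1: a1 b12 a3 a4 b15 a6
  row 2: b21 a2 a3 a4 a5 b26
  row 3: b31 b32 a3 a4 b35 b36
  row 4: a1 a2 a3 a4 b45 b46
Rows 1 and 2 agree on D; apply D→E and equate their E entries.
Rows 1 and 3 agree on D; apply D→E and equate their E entries.
Rows 1 and 4 agree on D; apply D→E and equate their E entries.
Rows 1 and 2 agree on E; apply E→F and equate their F entries.
Rows 1 and 3 agree on E; apply E→F and equate their F entries.
Rows 1 and 4 agree on E; apply E→F and equate their F entries.
Row 4 is now all distinguished symbols — the join is lossless.

Yes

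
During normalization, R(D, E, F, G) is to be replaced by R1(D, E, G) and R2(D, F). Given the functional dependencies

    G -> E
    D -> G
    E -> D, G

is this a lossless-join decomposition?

Yes

Common attributes: R1 ∩ R2 = {D}.
Closure of {D}: D → G applies, adding G; G → E applies, adding E. So (D)⁺ = {D, E, G}.
This closure contains every attribute of R1, so R1 ∩ R2 → R1. The join is lossless.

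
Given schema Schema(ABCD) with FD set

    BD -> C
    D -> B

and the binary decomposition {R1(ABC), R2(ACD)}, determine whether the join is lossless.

No

Common attributes: R1 ∩ R2 = {AC}.
No dependency enlarges {AC}, so (AC)⁺ = {AC}.
The closure contains neither all of R1 = {ABC} nor all of R2 = {ACD}, so the common attributes are not a superkey of either fragment. The join is lossy.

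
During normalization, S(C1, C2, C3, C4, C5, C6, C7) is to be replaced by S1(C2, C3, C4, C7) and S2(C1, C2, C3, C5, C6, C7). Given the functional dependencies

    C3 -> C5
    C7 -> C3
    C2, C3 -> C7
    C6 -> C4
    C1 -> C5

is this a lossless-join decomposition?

Common attributes: S1 ∩ S2 = {C2, C3, C7}.
Closure of {C2, C3, C7}: C3 → C5 applies, adding C5. So (C2, C3, C7)⁺ = {C2, C3, C5, C7}.
The closure contains neither all of S1 = {C2, C3, C4, C7} nor all of S2 = {C1, C2, C3, C5, C6, C7}, so the common attributes are not a superkey of either fragment. The join is lossy.

No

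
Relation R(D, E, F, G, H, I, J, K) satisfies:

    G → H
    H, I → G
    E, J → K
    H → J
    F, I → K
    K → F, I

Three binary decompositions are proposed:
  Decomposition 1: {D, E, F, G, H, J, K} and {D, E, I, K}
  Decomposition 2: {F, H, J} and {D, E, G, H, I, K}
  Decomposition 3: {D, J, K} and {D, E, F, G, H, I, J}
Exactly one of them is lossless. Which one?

Decomposition 1

Decomposition 1: common = {D, E, K}, closure = {D, E, F, I, K} → lossless.
Decomposition 2: common = {H}, closure = {H, J} → lossy.
Decomposition 3: common = {D, J}, closure = {D, J} → lossy.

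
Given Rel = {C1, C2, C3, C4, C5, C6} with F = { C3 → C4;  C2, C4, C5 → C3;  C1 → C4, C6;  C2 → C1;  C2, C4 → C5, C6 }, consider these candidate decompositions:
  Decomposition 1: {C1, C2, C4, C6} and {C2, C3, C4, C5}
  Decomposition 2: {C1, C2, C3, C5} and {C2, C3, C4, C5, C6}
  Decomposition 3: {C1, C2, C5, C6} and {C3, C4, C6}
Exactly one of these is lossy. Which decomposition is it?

Decomposition 3

Decomposition 1: common = {C2, C4}, closure = {C1, C2, C3, C4, C5, C6} → lossless.
Decomposition 2: common = {C2, C3, C5}, closure = {C1, C2, C3, C4, C5, C6} → lossless.
Decomposition 3: common = {C6}, closure = {C6} → lossy.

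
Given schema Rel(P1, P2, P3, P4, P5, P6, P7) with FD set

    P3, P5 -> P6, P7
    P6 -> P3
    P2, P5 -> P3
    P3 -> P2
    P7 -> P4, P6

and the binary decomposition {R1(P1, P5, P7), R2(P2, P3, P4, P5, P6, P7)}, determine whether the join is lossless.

Common attributes: R1 ∩ R2 = {P5, P7}.
Closure of {P5, P7}: P7 → P4, P6 applies, adding P4, P6; P6 → P3 applies, adding P3; P3 → P2 applies, adding P2. So (P5, P7)⁺ = {P2, P3, P4, P5, P6, P7}.
This closure contains every attribute of R2, so R1 ∩ R2 → R2. The join is lossless.

Yes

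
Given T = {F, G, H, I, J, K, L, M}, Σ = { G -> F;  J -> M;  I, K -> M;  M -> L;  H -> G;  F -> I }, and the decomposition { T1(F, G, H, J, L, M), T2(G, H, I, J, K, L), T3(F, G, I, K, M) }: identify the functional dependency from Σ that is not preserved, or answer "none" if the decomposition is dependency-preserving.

G → F lies within T1.
J → M lies within T1.
I, K → M lies within T3.
M → L lies within T1.
H → G lies within T1.
F → I lies within T3.
Every dependency is enforceable on the fragments, so the decomposition is dependency-preserving.

none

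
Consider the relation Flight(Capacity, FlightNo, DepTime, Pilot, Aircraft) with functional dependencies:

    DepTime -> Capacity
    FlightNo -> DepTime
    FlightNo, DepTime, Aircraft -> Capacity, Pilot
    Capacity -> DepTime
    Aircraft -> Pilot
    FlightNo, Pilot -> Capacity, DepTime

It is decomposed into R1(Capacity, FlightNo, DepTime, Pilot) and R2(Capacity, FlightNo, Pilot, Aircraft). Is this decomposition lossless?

Common attributes: R1 ∩ R2 = {Capacity, FlightNo, Pilot}.
Closure of {Capacity, FlightNo, Pilot}: FlightNo → DepTime applies, adding DepTime. So (Capacity, FlightNo, Pilot)⁺ = {Capacity, FlightNo, DepTime, Pilot}.
This closure contains every attribute of R1, so R1 ∩ R2 → R1. The join is lossless.

Yes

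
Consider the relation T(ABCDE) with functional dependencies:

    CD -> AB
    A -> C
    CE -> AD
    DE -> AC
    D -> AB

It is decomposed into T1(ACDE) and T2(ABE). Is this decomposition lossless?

Yes

Common attributes: T1 ∩ T2 = {AE}.
Closure of {AE}: A → C applies, adding C; CE → AD applies, adding D; D → AB applies, adding B. So (AE)⁺ = {ABCDE}.
This closure contains every attribute of T1, so T1 ∩ T2 → T1. The join is lossless.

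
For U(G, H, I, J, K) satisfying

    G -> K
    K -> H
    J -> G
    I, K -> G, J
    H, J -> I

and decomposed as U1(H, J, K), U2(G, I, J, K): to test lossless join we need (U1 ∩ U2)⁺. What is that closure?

G, H, I, J, K

U1 ∩ U2 = {J, K}.
K → H applies, adding H
J → G applies, adding G
H, J → I applies, adding I
Closure: {G, H, I, J, K}.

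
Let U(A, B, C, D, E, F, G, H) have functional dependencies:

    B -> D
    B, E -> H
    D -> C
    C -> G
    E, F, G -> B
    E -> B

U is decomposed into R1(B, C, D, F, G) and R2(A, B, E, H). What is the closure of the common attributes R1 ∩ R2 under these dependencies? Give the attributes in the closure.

B, C, D, G

R1 ∩ R2 = {B}.
B → D applies, adding D
D → C applies, adding C
C → G applies, adding G
Closure: {B, C, D, G}.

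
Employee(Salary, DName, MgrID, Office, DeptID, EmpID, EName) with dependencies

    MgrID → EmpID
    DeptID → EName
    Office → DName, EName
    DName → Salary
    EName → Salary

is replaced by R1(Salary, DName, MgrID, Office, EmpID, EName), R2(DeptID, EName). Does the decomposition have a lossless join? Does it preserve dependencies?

lossy but dependency-preserving

Lossless test: (EName)⁺ = {Salary, EName}, which is a superkey of neither fragment — lossy.
Dependency preservation: every FD's attributes lie within a single fragment, so each can be enforced locally — preserved.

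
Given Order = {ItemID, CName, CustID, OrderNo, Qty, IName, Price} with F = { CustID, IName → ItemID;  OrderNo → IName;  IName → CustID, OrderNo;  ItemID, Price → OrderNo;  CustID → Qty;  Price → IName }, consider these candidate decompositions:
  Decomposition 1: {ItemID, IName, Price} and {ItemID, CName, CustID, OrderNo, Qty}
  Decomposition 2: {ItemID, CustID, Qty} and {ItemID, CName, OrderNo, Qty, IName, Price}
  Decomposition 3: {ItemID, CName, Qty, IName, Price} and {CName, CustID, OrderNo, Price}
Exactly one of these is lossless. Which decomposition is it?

Decomposition 3

Decomposition 1: common = {ItemID}, closure = {ItemID} → lossy.
Decomposition 2: common = {ItemID, Qty}, closure = {ItemID, Qty} → lossy.
Decomposition 3: common = {CName, Price}, closure = {ItemID, CName, CustID, OrderNo, Qty, IName, Price} → lossless.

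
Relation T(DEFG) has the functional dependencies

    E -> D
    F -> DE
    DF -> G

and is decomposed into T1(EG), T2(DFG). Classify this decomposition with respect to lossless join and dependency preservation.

Lossless test: (G)⁺ = {G}, which is a superkey of neither fragment — lossy.
Dependency preservation: the restricted closure of {E} across the fragments never reaches {D}, so E → D cannot be enforced without a join — not preserved.

lossy and not dependency-preserving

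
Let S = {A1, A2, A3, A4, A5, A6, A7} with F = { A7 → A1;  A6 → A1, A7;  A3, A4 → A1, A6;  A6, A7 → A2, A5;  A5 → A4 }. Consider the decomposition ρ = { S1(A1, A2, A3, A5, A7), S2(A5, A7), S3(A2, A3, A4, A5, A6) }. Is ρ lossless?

Chase test. Columns are A1, A2, A3, A4, A5, A6, A7; row i has aⱼ where attribute j ∈ Si, else bᵢⱼ.
Initial tableau (one row per fragment):
  row 1: a1 a2 a3 b14 a5 b16 a7
  row 2: b21 b22 b23 b24 a5 b26 a7
  row 3: b31 a2 a3 a4 a5 a6 b37
Rows 1 and 2 agree on A7; apply A7→A1 and equate their A1 entries.
Rows 1 and 2 agree on A5; apply A5→A4 and equate their A4 entries.
Rows 1 and 3 agree on A5; apply A5→A4 and equate their A4 entries.
Rows 1 and 3 agree on A3, A4; apply A3, A4→A1, A6 and equate their A1, A6 entries.
Rows 1 and 3 agree on A6; apply A6→A1, A7 and equate their A1, A7 entries.
Row 1 is now all distinguished symbols — the join is lossless.

Yes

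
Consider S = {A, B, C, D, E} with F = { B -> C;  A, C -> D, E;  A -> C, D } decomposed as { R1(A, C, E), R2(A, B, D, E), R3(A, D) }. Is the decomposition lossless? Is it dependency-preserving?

Lossless test (chase): Rows 1 and 2 agree on A; apply A→C, D and equate their C, D entries. Rows 1 and 3 agree on A; apply A→C, D and equate their C, D entries. Rows 1 and 3 agree on A, C; apply A, C→D, E and equate their D, E entries. Row 2 is now all distinguished symbols — the join is lossless.
Dependency preservation: the restricted closure of {B} across the fragments never reaches {C}, so B → C cannot be enforced without a join — not preserved.

lossless but not dependency-preserving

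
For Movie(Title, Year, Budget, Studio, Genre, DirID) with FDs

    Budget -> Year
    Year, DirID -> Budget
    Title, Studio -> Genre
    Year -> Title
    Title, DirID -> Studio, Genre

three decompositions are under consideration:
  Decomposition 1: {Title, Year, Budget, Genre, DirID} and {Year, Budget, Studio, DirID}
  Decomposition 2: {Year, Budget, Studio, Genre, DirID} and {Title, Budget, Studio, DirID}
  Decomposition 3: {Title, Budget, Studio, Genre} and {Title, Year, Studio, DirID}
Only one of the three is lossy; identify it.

Decomposition 3

Decomposition 1: common = {Year, Budget, DirID}, closure = {Title, Year, Budget, Studio, Genre, DirID} → lossless.
Decomposition 2: common = {Budget, Studio, DirID}, closure = {Title, Year, Budget, Studio, Genre, DirID} → lossless.
Decomposition 3: common = {Title, Studio}, closure = {Title, Studio, Genre} → lossy.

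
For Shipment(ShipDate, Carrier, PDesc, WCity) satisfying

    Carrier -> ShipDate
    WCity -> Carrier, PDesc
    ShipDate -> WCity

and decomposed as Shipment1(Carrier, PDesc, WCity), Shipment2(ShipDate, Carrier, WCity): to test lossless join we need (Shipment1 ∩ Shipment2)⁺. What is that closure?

Shipment1 ∩ Shipment2 = {Carrier, WCity}.
Carrier → ShipDate applies, adding ShipDate
WCity → Carrier, PDesc applies, adding PDesc
Closure: {ShipDate, Carrier, PDesc, WCity}.

ShipDate, Carrier, PDesc, WCity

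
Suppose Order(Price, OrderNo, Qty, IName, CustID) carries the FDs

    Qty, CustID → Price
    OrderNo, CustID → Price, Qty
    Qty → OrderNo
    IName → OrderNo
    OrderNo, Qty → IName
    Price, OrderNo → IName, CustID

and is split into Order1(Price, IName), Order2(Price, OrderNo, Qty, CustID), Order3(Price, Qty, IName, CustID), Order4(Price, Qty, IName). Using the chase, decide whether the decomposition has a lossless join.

Yes

Chase test. Columns are Price, OrderNo, Qty, IName, CustID; row i has aⱼ where attribute j ∈ Orderi, else bᵢⱼ.
Initial tableau (one row per fragment):
  row 1: a1 b12 b13 a4 b15
  row 2: a1 a2 a3 b24 a5
  row 3: a1 b32 a3 a4 a5
  row 4: a1 b42 a3 a4 b45
Rows 2 and 3 agree on Qty; apply Qty→OrderNo and equate their OrderNo entries.
Rows 2 and 4 agree on Qty; apply Qty→OrderNo and equate their OrderNo entries.
Rows 1 and 3 agree on IName; apply IName→OrderNo and equate their OrderNo entries.
Rows 2 and 3 agree on OrderNo, Qty; apply OrderNo, Qty→IName and equate their IName entries.
Rows 1 and 2 agree on Price, OrderNo; apply Price, OrderNo→IName, CustID and equate their IName, CustID entries.
Rows 1 and 4 agree on Price, OrderNo; apply Price, OrderNo→IName, CustID and equate their IName, CustID entries.
Rows 1 and 2 agree on OrderNo, CustID; apply OrderNo, CustID→Price, Qty and equate their Price, Qty entries.
Row 1 is now all distinguished symbols — the join is lossless.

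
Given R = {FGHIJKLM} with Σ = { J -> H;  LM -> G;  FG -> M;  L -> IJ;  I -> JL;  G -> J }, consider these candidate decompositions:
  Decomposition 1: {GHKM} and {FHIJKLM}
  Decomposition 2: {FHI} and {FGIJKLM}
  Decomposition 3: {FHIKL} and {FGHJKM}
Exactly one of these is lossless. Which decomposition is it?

Decomposition 2

Decomposition 1: common = {HKM}, closure = {HKM} → lossy.
Decomposition 2: common = {FI}, closure = {FHIJL} → lossless.
Decomposition 3: common = {FHK}, closure = {FHK} → lossy.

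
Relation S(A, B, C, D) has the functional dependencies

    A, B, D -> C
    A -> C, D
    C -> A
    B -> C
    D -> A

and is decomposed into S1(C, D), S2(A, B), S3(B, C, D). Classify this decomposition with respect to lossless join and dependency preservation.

Lossless test (chase): Rows 1 and 3 agree on C; apply C→A and equate their A entries. Rows 2 and 3 agree on B; apply B→C and equate their C entries. Rows 1 and 2 agree on C; apply C→A and equate their A entries. Rows 1 and 2 agree on A; apply A→C, D and equate their C, D entries. Row 2 is now all distinguished symbols — the join is lossless.
Dependency preservation: the restricted closure of {A} across the fragments never reaches {C, D}, so A → C, D cannot be enforced without a join — not preserved.

lossless but not dependency-preserving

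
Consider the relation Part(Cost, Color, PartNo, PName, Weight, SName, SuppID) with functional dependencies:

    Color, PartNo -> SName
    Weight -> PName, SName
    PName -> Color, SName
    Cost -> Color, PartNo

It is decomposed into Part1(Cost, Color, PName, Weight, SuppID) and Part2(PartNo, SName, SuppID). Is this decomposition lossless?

No

Common attributes: Part1 ∩ Part2 = {SuppID}.
No dependency enlarges {SuppID}, so (SuppID)⁺ = {SuppID}.
The closure contains neither all of Part1 = {Cost, Color, PName, Weight, SuppID} nor all of Part2 = {PartNo, SName, SuppID}, so the common attributes are not a superkey of either fragment. The join is lossy.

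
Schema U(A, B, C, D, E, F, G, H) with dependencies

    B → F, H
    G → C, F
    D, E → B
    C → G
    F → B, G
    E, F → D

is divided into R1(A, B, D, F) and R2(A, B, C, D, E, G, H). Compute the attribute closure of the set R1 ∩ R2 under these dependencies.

R1 ∩ R2 = {A, B, D}.
B → F, H applies, adding F, H
F → B, G applies, adding G
G → C, F applies, adding C
Closure: {A, B, C, D, F, G, H}.

A, B, C, D, F, G, H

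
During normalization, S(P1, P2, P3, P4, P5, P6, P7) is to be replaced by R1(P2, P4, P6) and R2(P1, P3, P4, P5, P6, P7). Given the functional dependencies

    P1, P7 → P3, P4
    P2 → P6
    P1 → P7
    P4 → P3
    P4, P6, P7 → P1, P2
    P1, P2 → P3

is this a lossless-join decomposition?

Common attributes: R1 ∩ R2 = {P4, P6}.
Closure of {P4, P6}: P4 → P3 applies, adding P3. So (P4, P6)⁺ = {P3, P4, P6}.
The closure contains neither all of R1 = {P2, P4, P6} nor all of R2 = {P1, P3, P4, P5, P6, P7}, so the common attributes are not a superkey of either fragment. The join is lossy.

No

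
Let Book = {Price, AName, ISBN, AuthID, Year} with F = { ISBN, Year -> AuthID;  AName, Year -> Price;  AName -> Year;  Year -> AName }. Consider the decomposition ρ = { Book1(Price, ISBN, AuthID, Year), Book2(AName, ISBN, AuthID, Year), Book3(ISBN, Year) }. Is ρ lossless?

Yes

Chase test. Columns are Price, AName, ISBN, AuthID, Year; row i has aⱼ where attribute j ∈ Booki, else bᵢⱼ.
Initial tableau (one row per fragment):
  row 1: a1 b12 a3 a4 a5
  row 2: b21 a2 a3 a4 a5
  row 3: b31 b32 a3 b34 a5
Rows 1 and 3 agree on ISBN, Year; apply ISBN, Year→AuthID and equate their AuthID entries.
Rows 1 and 2 agree on Year; apply Year→AName and equate their AName entries.
Rows 1 and 3 agree on Year; apply Year→AName and equate their AName entries.
Rows 1 and 2 agree on AName, Year; apply AName, Year→Price and equate their Price entries.
Rows 1 and 3 agree on AName, Year; apply AName, Year→Price and equate their Price entries.
Row 1 is now all distinguished symbols — the join is lossless.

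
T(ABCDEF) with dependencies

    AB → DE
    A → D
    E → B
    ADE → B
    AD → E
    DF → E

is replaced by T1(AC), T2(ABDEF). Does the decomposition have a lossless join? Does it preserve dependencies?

lossy but dependency-preserving

Lossless test: (A)⁺ = {ABDE}, which is a superkey of neither fragment — lossy.
Dependency preservation: every FD's attributes lie within a single fragment, so each can be enforced locally — preserved.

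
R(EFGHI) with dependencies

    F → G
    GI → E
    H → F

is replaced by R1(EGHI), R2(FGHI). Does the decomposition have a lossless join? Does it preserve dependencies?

lossless and dependency-preserving

Lossless test: (GHI)⁺ = {EFGHI}, which contains all of one fragment — lossless.
Dependency preservation: every FD's attributes lie within a single fragment, so each can be enforced locally — preserved.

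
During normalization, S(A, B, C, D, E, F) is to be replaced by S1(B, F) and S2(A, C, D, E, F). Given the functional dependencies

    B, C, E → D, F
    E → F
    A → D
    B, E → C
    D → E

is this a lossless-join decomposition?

Common attributes: S1 ∩ S2 = {F}.
No dependency enlarges {F}, so (F)⁺ = {F}.
The closure contains neither all of S1 = {B, F} nor all of S2 = {A, C, D, E, F}, so the common attributes are not a superkey of either fragment. The join is lossy.

No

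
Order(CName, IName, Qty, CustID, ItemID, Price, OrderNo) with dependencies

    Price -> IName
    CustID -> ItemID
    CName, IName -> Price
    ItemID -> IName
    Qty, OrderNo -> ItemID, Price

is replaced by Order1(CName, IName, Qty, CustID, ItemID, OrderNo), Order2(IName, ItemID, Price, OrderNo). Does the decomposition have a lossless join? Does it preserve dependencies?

lossy and not dependency-preserving

Lossless test: (IName, ItemID, OrderNo)⁺ = {IName, ItemID, OrderNo}, which is a superkey of neither fragment — lossy.
Dependency preservation: the restricted closure of {CName, IName} across the fragments never reaches {Price}, so CName, IName → Price cannot be enforced without a join — not preserved.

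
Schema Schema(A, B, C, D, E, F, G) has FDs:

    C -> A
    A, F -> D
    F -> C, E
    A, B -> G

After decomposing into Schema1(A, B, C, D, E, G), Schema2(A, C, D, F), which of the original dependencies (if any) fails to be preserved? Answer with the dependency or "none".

F -> C, E

Check F → C, E: no single fragment contains all of {C, E, F}, and the restricted closure of {F} across the fragments never reaches {C, E}.
C → A is preserved.
A, F → D is preserved.
A, B → G is preserved.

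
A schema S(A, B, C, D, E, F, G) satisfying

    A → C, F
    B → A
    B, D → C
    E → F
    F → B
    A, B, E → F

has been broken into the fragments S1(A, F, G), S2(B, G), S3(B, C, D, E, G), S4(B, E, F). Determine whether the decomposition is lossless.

Yes

Chase test. Columns are A, B, C, D, E, F, G; row i has aⱼ where attribute j ∈ Si, else bᵢⱼ.
Initial tableau (one row per fragment):
  row 1: a1 b12 b13 b14 b15 a6 a7
  row 2: b21 a2 b23 b24 b25 b26 a7
  row 3: b31 a2 a3 a4 a5 b36 a7
  row 4: b41 a2 b43 b44 a5 a6 b47
Rows 2 and 3 agree on B; apply B→A and equate their A entries.
Rows 2 and 4 agree on B; apply B→A and equate their A entries.
Rows 3 and 4 agree on E; apply E→F and equate their F entries.
Rows 1 and 3 agree on F; apply F→B and equate their B entries.
Rows 2 and 3 agree on A; apply A→C, F and equate their C, F entries.
Rows 2 and 4 agree on A; apply A→C, F and equate their C, F entries.
Rows 1 and 2 agree on B; apply B→A and equate their A entries.
Rows 1 and 2 agree on A; apply A→C, F and equate their C, F entries.
Row 3 is now all distinguished symbols — the join is lossless.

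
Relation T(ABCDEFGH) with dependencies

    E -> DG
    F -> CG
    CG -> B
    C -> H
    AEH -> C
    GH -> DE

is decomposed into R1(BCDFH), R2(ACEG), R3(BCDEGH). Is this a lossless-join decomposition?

No

Chase test. Columns are ABCDEFGH; row i has aⱼ where attribute j ∈ Ri, else bᵢⱼ.
Initial tableau (one row per fragment):
  row 1: b11 a2 a3 a4 b15 a6 b17 a8
  row 2: a1 b22 a3 b24 a5 b26 a7 b28
  row 3: b31 a2 a3 a4 a5 b36 a7 a8
Rows 2 and 3 agree on E; apply E→DG and equate their DG entries.
Rows 2 and 3 agree on CG; apply CG→B and equate their B entries.
Rows 1 and 2 agree on C; apply C→H and equate their H entries.
No row becomes fully distinguished — the join is lossy.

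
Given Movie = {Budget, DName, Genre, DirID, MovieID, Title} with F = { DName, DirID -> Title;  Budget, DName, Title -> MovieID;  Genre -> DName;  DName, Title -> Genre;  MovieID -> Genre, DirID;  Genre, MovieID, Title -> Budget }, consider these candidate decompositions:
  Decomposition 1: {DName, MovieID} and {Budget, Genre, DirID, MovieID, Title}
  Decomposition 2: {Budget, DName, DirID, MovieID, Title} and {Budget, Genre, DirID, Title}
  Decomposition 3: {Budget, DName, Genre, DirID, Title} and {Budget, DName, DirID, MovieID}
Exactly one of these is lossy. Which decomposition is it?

Decomposition 1: common = {MovieID}, closure = {Budget, DName, Genre, DirID, MovieID, Title} → lossless.
Decomposition 2: common = {Budget, DirID, Title}, closure = {Budget, DirID, Title} → lossy.
Decomposition 3: common = {Budget, DName, DirID}, closure = {Budget, DName, Genre, DirID, MovieID, Title} → lossless.

Decomposition 2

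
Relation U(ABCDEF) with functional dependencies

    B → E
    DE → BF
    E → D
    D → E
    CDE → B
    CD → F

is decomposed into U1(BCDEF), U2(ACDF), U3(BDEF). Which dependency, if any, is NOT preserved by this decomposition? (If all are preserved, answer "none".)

B → E lies within U1.
DE → BF lies within U1.
E → D lies within U1.
D → E lies within U1.
CDE → B lies within U1.
CD → F lies within U1.
Every dependency is enforceable on the fragments, so the decomposition is dependency-preserving.

none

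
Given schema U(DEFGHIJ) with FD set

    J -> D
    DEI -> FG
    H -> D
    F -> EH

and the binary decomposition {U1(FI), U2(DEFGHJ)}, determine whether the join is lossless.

No

Common attributes: U1 ∩ U2 = {F}.
Closure of {F}: F → EH applies, adding EH; H → D applies, adding D. So (F)⁺ = {DEFH}.
The closure contains neither all of U1 = {FI} nor all of U2 = {DEFGHJ}, so the common attributes are not a superkey of either fragment. The join is lossy.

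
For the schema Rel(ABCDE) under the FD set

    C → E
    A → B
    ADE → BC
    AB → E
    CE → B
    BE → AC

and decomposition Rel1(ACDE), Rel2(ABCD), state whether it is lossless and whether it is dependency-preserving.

lossless but not dependency-preserving

Lossless test: (ACD)⁺ = {ABCDE}, which contains all of one fragment — lossless.
Dependency preservation: the restricted closure of {BE} across the fragments never reaches {AC}, so BE → AC cannot be enforced without a join — not preserved.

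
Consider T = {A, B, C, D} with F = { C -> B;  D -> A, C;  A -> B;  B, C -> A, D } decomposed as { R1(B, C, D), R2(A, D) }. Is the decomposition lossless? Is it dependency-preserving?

lossless but not dependency-preserving

Lossless test: (D)⁺ = {A, B, C, D}, which contains all of one fragment — lossless.
Dependency preservation: the restricted closure of {A} across the fragments never reaches {B}, so A → B cannot be enforced without a join — not preserved.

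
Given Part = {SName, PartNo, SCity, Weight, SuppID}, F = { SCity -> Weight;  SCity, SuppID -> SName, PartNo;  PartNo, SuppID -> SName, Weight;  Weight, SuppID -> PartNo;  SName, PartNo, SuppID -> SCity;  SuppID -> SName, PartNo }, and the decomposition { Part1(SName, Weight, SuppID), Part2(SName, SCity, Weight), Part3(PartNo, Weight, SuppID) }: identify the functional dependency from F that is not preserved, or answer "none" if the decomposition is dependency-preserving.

Check SName, PartNo, SuppID → SCity: no single fragment contains all of {SName, PartNo, SCity, SuppID}, and the restricted closure of {SName, PartNo, SuppID} across the fragments never reaches {SCity}.
SCity → Weight is preserved.
SCity, SuppID → SName, PartNo is preserved.
PartNo, SuppID → SName, Weight is preserved.
Weight, SuppID → PartNo is preserved.
SuppID → SName, PartNo is preserved.

SName, PartNo, SuppID -> SCity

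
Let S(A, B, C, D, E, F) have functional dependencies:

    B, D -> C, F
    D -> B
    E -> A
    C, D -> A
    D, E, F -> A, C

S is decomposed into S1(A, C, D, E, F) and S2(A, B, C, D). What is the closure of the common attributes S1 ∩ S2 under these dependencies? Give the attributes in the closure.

S1 ∩ S2 = {A, C, D}.
D → B applies, adding B
B, D → C, F applies, adding F
Closure: {A, B, C, D, F}.

A, B, C, D, F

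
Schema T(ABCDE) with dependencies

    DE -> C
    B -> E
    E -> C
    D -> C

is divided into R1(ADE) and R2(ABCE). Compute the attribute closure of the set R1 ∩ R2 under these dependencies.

ACE

R1 ∩ R2 = {AE}.
E → C applies, adding C
Closure: {ACE}.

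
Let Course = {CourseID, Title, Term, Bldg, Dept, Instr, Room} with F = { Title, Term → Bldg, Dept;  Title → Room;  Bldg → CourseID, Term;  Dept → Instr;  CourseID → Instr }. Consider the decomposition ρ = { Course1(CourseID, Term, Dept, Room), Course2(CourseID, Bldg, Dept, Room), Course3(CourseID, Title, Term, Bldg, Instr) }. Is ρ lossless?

Chase test. Columns are CourseID, Title, Term, Bldg, Dept, Instr, Room; row i has aⱼ where attribute j ∈ Coursei, else bᵢⱼ.
Initial tableau (one row per fragment):
  row 1: a1 b12 a3 b14 a5 b16 a7
  row 2: a1 b22 b23 a4 a5 b26 a7
  row 3: a1 a2 a3 a4 b35 a6 b37
Rows 2 and 3 agree on Bldg; apply Bldg→CourseID, Term and equate their CourseID, Term entries.
Rows 1 and 2 agree on Dept; apply Dept→Instr and equate their Instr entries.
Rows 1 and 3 agree on CourseID; apply CourseID→Instr and equate their Instr entries.
No row becomes fully distinguished — the join is lossy.

No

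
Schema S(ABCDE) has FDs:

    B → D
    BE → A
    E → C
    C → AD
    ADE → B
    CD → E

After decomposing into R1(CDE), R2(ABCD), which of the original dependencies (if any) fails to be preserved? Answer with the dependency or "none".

none

B → D lies within R2.
BE → A: restricted closure across fragments reaches A.
E → C lies within R1.
C → AD lies within R2.
ADE → B: restricted closure across fragments reaches B.
CD → E lies within R1.
Every dependency is enforceable on the fragments, so the decomposition is dependency-preserving.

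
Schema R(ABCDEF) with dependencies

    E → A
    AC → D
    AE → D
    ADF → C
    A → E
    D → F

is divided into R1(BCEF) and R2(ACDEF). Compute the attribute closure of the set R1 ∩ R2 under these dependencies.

R1 ∩ R2 = {CEF}.
E → A applies, adding A
AC → D applies, adding D
Closure: {ACDEF}.

ACDEF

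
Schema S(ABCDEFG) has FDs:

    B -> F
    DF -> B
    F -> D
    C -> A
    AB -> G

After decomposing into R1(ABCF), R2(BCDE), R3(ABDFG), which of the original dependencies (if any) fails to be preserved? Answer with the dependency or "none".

none

B → F lies within R1.
DF → B lies within R3.
F → D lies within R3.
C → A lies within R1.
AB → G lies within R3.
Every dependency is enforceable on the fragments, so the decomposition is dependency-preserving.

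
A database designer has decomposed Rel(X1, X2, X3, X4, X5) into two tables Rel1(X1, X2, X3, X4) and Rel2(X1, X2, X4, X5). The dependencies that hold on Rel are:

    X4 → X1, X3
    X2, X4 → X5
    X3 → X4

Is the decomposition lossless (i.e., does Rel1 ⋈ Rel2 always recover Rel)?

Yes

Common attributes: Rel1 ∩ Rel2 = {X1, X2, X4}.
Closure of {X1, X2, X4}: X4 → X1, X3 applies, adding X3; X2, X4 → X5 applies, adding X5. So (X1, X2, X4)⁺ = {X1, X2, X3, X4, X5}.
This closure contains every attribute of Rel1, so Rel1 ∩ Rel2 → Rel1. The join is lossless.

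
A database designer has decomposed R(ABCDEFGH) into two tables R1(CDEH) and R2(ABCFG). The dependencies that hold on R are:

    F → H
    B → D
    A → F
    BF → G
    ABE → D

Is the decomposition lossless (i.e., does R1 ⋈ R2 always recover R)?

Common attributes: R1 ∩ R2 = {C}.
No dependency enlarges {C}, so (C)⁺ = {C}.
The closure contains neither all of R1 = {CDEH} nor all of R2 = {ABCFG}, so the common attributes are not a superkey of either fragment. The join is lossy.

No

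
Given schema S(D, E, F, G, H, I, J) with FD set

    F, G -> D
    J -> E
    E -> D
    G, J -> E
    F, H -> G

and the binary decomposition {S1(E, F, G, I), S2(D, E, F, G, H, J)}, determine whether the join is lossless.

No

Common attributes: S1 ∩ S2 = {E, F, G}.
Closure of {E, F, G}: F, G → D applies, adding D. So (E, F, G)⁺ = {D, E, F, G}.
The closure contains neither all of S1 = {E, F, G, I} nor all of S2 = {D, E, F, G, H, J}, so the common attributes are not a superkey of either fragment. The join is lossy.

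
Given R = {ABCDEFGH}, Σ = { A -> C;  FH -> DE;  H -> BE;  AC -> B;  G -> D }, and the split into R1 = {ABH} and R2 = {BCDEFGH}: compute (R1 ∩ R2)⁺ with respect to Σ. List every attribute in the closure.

R1 ∩ R2 = {BH}.
H → BE applies, adding E
Closure: {BEH}.

BEH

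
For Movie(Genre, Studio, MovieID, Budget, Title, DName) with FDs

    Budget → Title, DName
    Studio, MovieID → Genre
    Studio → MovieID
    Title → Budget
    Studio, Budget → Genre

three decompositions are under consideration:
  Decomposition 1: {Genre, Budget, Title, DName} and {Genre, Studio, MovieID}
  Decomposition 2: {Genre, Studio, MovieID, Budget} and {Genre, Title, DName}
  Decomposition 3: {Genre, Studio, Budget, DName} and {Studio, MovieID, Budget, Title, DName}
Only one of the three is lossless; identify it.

Decomposition 1: common = {Genre}, closure = {Genre} → lossy.
Decomposition 2: common = {Genre}, closure = {Genre} → lossy.
Decomposition 3: common = {Studio, Budget, DName}, closure = {Genre, Studio, MovieID, Budget, Title, DName} → lossless.

Decomposition 3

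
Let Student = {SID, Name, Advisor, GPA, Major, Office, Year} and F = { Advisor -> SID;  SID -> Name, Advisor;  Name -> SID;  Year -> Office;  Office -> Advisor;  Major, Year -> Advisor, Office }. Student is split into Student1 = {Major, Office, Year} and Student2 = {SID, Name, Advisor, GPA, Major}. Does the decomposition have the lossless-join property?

No

Common attributes: Student1 ∩ Student2 = {Major}.
No dependency enlarges {Major}, so (Major)⁺ = {Major}.
The closure contains neither all of Student1 = {Major, Office, Year} nor all of Student2 = {SID, Name, Advisor, GPA, Major}, so the common attributes are not a superkey of either fragment. The join is lossy.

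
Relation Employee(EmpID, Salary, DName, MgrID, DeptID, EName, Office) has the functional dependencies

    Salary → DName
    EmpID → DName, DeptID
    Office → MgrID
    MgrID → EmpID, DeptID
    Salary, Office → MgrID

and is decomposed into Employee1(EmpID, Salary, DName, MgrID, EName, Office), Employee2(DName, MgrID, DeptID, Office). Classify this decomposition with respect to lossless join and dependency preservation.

lossless but not dependency-preserving

Lossless test: (DName, MgrID, Office)⁺ = {EmpID, DName, MgrID, DeptID, Office}, which contains all of one fragment — lossless.
Dependency preservation: the restricted closure of {EmpID} across the fragments never reaches {DName, DeptID}, so EmpID → DName, DeptID cannot be enforced without a join — not preserved.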